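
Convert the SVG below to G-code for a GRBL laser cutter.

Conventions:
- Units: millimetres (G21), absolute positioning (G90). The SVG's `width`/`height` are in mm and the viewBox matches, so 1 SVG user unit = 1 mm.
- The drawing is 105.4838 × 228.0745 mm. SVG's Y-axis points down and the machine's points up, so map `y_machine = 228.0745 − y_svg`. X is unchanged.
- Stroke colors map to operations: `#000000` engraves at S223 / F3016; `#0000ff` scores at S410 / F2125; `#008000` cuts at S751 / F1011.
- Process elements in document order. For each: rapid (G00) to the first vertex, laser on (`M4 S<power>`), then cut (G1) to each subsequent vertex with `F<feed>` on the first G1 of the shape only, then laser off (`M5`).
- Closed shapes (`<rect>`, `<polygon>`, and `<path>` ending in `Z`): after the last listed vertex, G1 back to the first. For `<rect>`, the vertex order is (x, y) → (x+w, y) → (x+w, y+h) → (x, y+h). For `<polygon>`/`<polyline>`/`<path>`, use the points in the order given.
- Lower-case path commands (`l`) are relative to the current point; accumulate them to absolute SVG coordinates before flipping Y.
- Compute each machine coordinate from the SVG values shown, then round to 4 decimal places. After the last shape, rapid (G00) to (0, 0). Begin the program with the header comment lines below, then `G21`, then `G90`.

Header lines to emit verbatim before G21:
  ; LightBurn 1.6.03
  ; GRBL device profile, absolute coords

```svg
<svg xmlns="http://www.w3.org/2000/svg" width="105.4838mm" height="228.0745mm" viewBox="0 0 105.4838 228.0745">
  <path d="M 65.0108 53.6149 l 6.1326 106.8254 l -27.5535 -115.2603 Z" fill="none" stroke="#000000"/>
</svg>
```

1 u = 1 mm; y_m = 228.0745 − y.

[1] `<path>` closed polygon, #000000→engrave S223 F3016: (65.0108,174.4596) → (71.1434,67.6342) → (43.5899,182.8945) → (65.0108,174.4596) (closed)

; LightBurn 1.6.03
; GRBL device profile, absolute coords
G21
G90
G00 X65.0108 Y174.4596
M4 S223
G1 X71.1434 Y67.6342 F3016
G1 X43.5899 Y182.8945
G1 X65.0108 Y174.4596
M5
G00 X0.0000 Y0.0000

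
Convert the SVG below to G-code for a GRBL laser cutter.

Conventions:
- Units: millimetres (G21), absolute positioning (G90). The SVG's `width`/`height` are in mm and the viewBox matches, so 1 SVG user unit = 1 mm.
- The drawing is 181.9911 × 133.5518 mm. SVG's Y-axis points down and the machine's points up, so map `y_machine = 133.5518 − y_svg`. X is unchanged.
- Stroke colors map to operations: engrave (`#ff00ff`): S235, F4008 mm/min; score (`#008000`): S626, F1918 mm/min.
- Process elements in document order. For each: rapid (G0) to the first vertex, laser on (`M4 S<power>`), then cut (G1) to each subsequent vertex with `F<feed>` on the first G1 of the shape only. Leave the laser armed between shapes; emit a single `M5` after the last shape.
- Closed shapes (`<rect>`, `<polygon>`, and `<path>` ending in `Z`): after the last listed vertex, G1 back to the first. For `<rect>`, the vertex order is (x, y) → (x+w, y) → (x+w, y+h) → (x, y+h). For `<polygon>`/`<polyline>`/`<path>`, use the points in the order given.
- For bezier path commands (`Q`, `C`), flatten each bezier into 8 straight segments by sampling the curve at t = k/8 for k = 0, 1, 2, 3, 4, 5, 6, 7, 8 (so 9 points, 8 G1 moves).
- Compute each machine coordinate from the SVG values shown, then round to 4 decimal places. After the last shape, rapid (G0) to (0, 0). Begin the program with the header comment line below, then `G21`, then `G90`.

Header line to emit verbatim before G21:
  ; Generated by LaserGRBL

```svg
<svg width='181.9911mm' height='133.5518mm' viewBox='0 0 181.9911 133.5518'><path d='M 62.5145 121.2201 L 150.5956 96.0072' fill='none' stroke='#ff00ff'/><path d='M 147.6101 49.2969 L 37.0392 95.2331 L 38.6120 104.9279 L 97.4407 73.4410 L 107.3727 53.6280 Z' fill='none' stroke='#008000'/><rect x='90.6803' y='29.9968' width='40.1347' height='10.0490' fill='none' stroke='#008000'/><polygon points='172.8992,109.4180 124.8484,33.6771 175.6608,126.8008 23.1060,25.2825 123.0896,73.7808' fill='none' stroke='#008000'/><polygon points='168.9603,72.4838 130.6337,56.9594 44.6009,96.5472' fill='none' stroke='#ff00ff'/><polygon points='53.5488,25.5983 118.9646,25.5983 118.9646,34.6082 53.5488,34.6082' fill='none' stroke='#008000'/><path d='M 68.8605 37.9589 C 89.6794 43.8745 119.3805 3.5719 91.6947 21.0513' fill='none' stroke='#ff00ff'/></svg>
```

; Generated by LaserGRBL
G21
G90
G0 X62.5145 Y12.3317
M4 S235
G1 X150.5956 Y37.5446 F4008
G0 X147.6101 Y84.2549
M4 S626
G1 X37.0392 Y38.3187 F1918
G1 X38.6120 Y28.6239
G1 X97.4407 Y60.1108
G1 X107.3727 Y79.9238
G1 X147.6101 Y84.2549
G0 X90.6803 Y103.5550
M4 S626
G1 X130.8150 Y103.5550 F1918
G1 X130.8150 Y93.5060
G1 X90.6803 Y93.5060
G1 X90.6803 Y103.5550
G0 X172.8992 Y24.1338
M4 S626
G1 X124.8484 Y99.8747 F1918
G1 X175.6608 Y6.7510
G1 X23.1060 Y108.2693
G1 X123.0896 Y59.7710
G1 X172.8992 Y24.1338
G0 X168.9603 Y61.0680
M4 S235
G1 X130.6337 Y76.5924 F4008
G1 X44.6009 Y37.0046
G1 X168.9603 Y61.0680
G0 X53.5488 Y107.9535
M4 S626
G1 X118.9646 Y107.9535 F1918
G1 X118.9646 Y98.9436
G1 X53.5488 Y98.9436
G1 X53.5488 Y107.9535
G0 X68.8605 Y95.5929
M4 S235
G1 X76.9545 Y95.3379 F4008
G1 X85.1046 Y98.1971
G1 X92.5343 Y102.9518
G1 X98.4669 Y108.3831
G1 X102.1258 Y113.2724
G1 X102.7345 Y116.4009
G1 X99.5163 Y116.5499
G1 X91.6947 Y112.5005
M5
G0 X0.0000 Y0.0000

1 u = 1 mm; y_m = 133.5518 − y.

[1] `<path>` line segment, #ff00ff→engrave S235 F4008: (62.5145,12.3317) → (150.5956,37.5446)

[2] `<path>` closed polygon, #008000→score S626 F1918: (147.6101,84.2549) → (37.0392,38.3187) → (38.6120,28.6239) → (97.4407,60.1108) → (107.3727,79.9238) → (147.6101,84.2549) (closed)

[3] `<rect>` rectangle, #008000→score S626 F1918: (90.6803,103.5550) → (130.8150,103.5550) → (130.8150,93.5060) → (90.6803,93.5060) → (90.6803,103.5550) (closed)

[4] `<polygon>` closed polygon, #008000→score S626 F1918: (172.8992,24.1338) → (124.8484,99.8747) → (175.6608,6.7510) → (23.1060,108.2693) → (123.0896,59.7710) → (172.8992,24.1338) (closed)

[5] `<polygon>` closed polygon, #ff00ff→engrave S235 F4008: (168.9603,61.0680) → (130.6337,76.5924) → (44.6009,37.0046) → (168.9603,61.0680) (closed)

[6] `<polygon>` rectangle, #008000→score S626 F1918: (53.5488,107.9535) → (118.9646,107.9535) → (118.9646,98.9436) → (53.5488,98.9436) → (53.5488,107.9535) (closed)

[7] `<path>` cubic bezier, #ff00ff→engrave S235 F4008: (68.8605,95.5929) → (76.9545,95.3379) → (85.1046,98.1971) → (92.5343,102.9518) → (98.4669,108.3831) → (102.1258,113.2724) → (102.7345,116.4009) → (99.5163,116.5499) → (91.6947,112.5005)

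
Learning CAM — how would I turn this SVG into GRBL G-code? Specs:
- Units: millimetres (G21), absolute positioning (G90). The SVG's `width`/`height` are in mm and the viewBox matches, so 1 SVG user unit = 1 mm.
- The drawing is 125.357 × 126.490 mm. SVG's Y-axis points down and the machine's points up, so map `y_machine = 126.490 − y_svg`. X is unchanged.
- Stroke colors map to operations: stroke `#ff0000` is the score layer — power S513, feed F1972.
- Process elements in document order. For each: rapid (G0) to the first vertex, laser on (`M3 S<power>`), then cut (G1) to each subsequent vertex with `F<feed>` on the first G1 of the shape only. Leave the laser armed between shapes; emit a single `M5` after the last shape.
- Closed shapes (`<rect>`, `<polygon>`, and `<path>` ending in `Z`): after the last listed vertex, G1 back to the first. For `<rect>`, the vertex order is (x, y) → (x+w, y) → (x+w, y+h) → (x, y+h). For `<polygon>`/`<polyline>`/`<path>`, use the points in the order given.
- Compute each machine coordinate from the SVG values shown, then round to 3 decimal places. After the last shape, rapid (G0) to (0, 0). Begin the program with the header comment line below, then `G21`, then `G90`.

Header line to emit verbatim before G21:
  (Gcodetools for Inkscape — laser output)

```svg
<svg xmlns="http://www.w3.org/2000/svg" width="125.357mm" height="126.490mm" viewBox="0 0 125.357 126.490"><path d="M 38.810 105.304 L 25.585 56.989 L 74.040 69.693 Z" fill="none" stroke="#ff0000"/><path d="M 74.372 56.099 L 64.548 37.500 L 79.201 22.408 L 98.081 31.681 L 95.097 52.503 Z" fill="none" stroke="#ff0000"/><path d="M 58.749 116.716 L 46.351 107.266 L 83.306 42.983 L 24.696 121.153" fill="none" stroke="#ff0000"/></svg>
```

viewBox `0 0 125.357 126.490` with mm width/height → 1 unit = 1 mm. Flip: y_m = 126.490 − y_svg.

**Shape 1** — `<path>` regular polygon, stroke `#ff0000` → score (S513, F1972). Machine vertices: (38.810,21.186) → (25.585,69.501) → (74.040,56.797) → (38.810,21.186). Closed: final G1 returns to the first vertex.

**Shape 2** — `<path>` regular polygon, stroke `#ff0000` → score (S513, F1972). Machine vertices: (74.372,70.391) → (64.548,88.990) → (79.201,104.082) → (98.081,94.809) → (95.097,73.987) → (74.372,70.391). Closed: final G1 returns to the first vertex.

**Shape 3** — `<path>` open polyline, stroke `#ff0000` → score (S513, F1972). Machine vertices: (58.749,9.774) → (46.351,19.224) → (83.306,83.507) → (24.696,5.337). Open path.

(Gcodetools for Inkscape — laser output)
G21
G90
G0 X38.810 Y21.186
M3 S513
G1 X25.585 Y69.501 F1972
G1 X74.040 Y56.797
G1 X38.810 Y21.186
G0 X74.372 Y70.391
M3 S513
G1 X64.548 Y88.990 F1972
G1 X79.201 Y104.082
G1 X98.081 Y94.809
G1 X95.097 Y73.987
G1 X74.372 Y70.391
G0 X58.749 Y9.774
M3 S513
G1 X46.351 Y19.224 F1972
G1 X83.306 Y83.507
G1 X24.696 Y5.337
M5
G0 X0.000 Y0.000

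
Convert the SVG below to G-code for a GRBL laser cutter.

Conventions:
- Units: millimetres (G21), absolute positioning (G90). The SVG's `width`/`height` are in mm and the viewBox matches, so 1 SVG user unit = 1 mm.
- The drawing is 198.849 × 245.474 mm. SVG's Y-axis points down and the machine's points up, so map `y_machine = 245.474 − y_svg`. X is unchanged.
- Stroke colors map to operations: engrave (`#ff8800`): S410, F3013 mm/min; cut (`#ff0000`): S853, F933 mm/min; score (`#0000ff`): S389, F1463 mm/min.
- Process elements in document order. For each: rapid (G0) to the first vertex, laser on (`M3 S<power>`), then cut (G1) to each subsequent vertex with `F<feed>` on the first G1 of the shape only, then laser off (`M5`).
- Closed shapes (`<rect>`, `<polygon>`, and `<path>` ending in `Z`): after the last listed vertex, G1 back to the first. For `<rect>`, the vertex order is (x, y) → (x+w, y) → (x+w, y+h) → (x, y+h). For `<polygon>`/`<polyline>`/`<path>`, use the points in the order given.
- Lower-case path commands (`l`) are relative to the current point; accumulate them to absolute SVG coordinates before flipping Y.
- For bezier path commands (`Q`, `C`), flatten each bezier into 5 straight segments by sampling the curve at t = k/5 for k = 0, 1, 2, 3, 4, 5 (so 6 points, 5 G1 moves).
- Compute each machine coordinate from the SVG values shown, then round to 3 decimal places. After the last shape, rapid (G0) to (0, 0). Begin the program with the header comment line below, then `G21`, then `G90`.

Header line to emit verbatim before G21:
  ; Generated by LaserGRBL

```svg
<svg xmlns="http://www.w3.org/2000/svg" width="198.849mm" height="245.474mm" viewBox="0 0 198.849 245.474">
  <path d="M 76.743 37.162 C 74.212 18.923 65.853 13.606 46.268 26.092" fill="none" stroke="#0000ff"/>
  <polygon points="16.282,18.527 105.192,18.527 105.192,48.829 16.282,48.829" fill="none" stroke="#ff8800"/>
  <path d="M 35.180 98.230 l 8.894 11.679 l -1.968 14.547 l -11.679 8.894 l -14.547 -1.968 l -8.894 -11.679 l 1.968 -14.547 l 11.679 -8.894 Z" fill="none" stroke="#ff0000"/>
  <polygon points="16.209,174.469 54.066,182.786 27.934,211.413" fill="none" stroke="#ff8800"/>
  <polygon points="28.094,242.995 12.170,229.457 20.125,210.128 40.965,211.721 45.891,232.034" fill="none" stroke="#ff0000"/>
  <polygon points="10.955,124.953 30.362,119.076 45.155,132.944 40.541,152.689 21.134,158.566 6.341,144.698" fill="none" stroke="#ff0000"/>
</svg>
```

; Generated by LaserGRBL
G21
G90
G0 X76.743 Y208.312
M3 S389
G1 X74.482 Y217.666 F1463
G1 X70.563 Y223.684
G1 X64.727 Y226.132
G1 X56.715 Y224.776
G1 X46.268 Y219.382
M5
G0 X16.282 Y226.947
M3 S410
G1 X105.192 Y226.947 F3013
G1 X105.192 Y196.645
G1 X16.282 Y196.645
G1 X16.282 Y226.947
M5
G0 X35.180 Y147.244
M3 S853
G1 X44.074 Y135.565 F933
G1 X42.106 Y121.018
G1 X30.427 Y112.124
G1 X15.880 Y114.092
G1 X6.986 Y125.771
G1 X8.954 Y140.318
G1 X20.633 Y149.212
G1 X35.180 Y147.244
M5
G0 X16.209 Y71.005
M3 S410
G1 X54.066 Y62.688 F3013
G1 X27.934 Y34.061
G1 X16.209 Y71.005
M5
G0 X28.094 Y2.479
M3 S853
G1 X12.170 Y16.017 F933
G1 X20.125 Y35.346
G1 X40.965 Y33.753
G1 X45.891 Y13.440
G1 X28.094 Y2.479
M5
G0 X10.955 Y120.521
M3 S853
G1 X30.362 Y126.398 F933
G1 X45.155 Y112.530
G1 X40.541 Y92.785
G1 X21.134 Y86.908
G1 X6.341 Y100.776
G1 X10.955 Y120.521
M5
G0 X0.000 Y0.000

viewBox `0 0 198.849 245.474` with mm width/height → 1 unit = 1 mm. Flip: y_m = 245.474 − y_svg.

**Shape 1** — `<path>` cubic bezier, stroke `#0000ff` → score (S389, F1463). Control points (SVG): P0=(76.743,37.162), P1=(74.212,18.923), P2=(65.853,13.606), P3=(46.268,26.092); sampled at t=k/5. Machine vertices: (76.743,208.312) → (74.482,217.666) → (70.563,223.684) → (64.727,226.132) → (56.715,224.776) → (46.268,219.382). Open path.

**Shape 2** — `<polygon>` rectangle, stroke `#ff8800` → engrave (S410, F3013). Machine vertices: (16.282,226.947) → (105.192,226.947) → (105.192,196.645) → (16.282,196.645) → (16.282,226.947). Closed: final G1 returns to the first vertex.

**Shape 3** — `<path>` regular polygon, stroke `#ff0000` → cut (S853, F933). Machine vertices: (35.180,147.244) → (44.074,135.565) → (42.106,121.018) → (30.427,112.124) → (15.880,114.092) → (6.986,125.771) → (8.954,140.318) → (20.633,149.212) → (35.180,147.244). Closed: final G1 returns to the first vertex.

**Shape 4** — `<polygon>` regular polygon, stroke `#ff8800` → engrave (S410, F3013). Machine vertices: (16.209,71.005) → (54.066,62.688) → (27.934,34.061) → (16.209,71.005). Closed: final G1 returns to the first vertex.

**Shape 5** — `<polygon>` regular polygon, stroke `#ff0000` → cut (S853, F933). Machine vertices: (28.094,2.479) → (12.170,16.017) → (20.125,35.346) → (40.965,33.753) → (45.891,13.440) → (28.094,2.479). Closed: final G1 returns to the first vertex.

**Shape 6** — `<polygon>` regular polygon, stroke `#ff0000` → cut (S853, F933). Machine vertices: (10.955,120.521) → (30.362,126.398) → (45.155,112.530) → (40.541,92.785) → (21.134,86.908) → (6.341,100.776) → (10.955,120.521). Closed: final G1 returns to the first vertex.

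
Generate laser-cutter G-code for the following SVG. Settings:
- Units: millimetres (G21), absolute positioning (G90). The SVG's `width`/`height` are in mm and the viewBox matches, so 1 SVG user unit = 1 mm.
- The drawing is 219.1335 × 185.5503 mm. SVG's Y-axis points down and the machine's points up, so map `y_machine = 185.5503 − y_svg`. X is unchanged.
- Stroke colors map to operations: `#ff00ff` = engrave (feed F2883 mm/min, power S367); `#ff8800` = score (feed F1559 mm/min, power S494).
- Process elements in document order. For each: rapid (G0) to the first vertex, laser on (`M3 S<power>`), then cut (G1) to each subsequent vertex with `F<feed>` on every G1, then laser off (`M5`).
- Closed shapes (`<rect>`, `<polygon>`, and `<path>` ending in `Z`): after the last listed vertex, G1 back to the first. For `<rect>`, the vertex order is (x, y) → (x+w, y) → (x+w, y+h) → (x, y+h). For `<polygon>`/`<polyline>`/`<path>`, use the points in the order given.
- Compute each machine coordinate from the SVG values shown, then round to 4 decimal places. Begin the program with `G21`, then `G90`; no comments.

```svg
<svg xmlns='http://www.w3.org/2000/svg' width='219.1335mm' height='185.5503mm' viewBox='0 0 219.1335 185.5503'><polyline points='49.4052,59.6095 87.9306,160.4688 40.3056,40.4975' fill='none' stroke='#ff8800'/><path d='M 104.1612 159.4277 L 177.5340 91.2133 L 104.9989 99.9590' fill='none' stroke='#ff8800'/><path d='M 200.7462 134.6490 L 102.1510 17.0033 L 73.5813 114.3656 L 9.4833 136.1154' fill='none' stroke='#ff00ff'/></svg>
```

viewBox `0 0 219.1335 185.5503` with mm width/height → 1 unit = 1 mm. Flip: y_m = 185.5503 − y_svg.

**Shape 1** — `<polyline>` open polyline, stroke `#ff8800` → score (S494, F1559). Machine vertices: (49.4052,125.9408) → (87.9306,25.0815) → (40.3056,145.0528). Open path.

**Shape 2** — `<path>` open polyline, stroke `#ff8800` → score (S494, F1559). Machine vertices: (104.1612,26.1226) → (177.5340,94.3370) → (104.9989,85.5913). Open path.

**Shape 3** — `<path>` open polyline, stroke `#ff00ff` → engrave (S367, F2883). Machine vertices: (200.7462,50.9013) → (102.1510,168.5470) → (73.5813,71.1847) → (9.4833,49.4349). Open path.

G21
G90
G0 X49.4052 Y125.9408
M3 S494
G1 X87.9306 Y25.0815 F1559
G1 X40.3056 Y145.0528 F1559
M5
G0 X104.1612 Y26.1226
M3 S494
G1 X177.5340 Y94.3370 F1559
G1 X104.9989 Y85.5913 F1559
M5
G0 X200.7462 Y50.9013
M3 S367
G1 X102.1510 Y168.5470 F2883
G1 X73.5813 Y71.1847 F2883
G1 X9.4833 Y49.4349 F2883
M5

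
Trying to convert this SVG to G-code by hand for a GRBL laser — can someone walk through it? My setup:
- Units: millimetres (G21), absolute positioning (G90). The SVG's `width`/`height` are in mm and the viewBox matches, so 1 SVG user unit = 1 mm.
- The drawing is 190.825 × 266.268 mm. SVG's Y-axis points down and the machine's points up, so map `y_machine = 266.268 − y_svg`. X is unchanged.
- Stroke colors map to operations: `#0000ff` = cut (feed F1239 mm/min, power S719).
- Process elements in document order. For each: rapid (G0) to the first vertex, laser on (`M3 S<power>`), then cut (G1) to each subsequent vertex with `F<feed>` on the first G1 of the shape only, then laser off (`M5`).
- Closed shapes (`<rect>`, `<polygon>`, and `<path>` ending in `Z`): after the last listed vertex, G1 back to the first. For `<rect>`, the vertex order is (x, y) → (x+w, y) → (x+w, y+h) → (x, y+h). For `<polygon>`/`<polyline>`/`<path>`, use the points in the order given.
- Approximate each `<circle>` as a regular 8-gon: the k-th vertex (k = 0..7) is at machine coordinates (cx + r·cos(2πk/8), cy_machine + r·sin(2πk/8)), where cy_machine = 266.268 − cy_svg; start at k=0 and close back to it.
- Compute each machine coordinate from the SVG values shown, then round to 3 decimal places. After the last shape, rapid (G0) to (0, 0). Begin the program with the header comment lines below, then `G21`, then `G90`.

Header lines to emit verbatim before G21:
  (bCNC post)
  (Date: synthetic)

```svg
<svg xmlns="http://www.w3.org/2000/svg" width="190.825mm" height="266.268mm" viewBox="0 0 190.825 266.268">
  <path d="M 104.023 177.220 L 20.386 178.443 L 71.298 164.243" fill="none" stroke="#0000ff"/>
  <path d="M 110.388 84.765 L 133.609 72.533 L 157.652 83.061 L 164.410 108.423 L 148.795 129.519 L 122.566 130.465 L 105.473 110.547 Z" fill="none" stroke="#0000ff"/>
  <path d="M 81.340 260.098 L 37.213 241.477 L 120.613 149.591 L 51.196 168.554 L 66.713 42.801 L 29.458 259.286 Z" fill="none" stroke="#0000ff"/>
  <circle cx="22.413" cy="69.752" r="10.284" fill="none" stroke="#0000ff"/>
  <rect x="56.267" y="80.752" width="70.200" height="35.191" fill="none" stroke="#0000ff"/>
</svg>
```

Since the viewBox matches the mm dimensions, user units are millimetres directly. The only transform is the Y-flip y_m = 266.268 − y_svg.

Shape 1 is a open polyline drawn with `<path>`. Its stroke #0000ff means cut at S719, F1239. After flipping Y the toolpath is (104.023,89.048) → (20.386,87.825) → (71.298,102.025).

Shape 2 is a regular polygon drawn with `<path>`. Its stroke #0000ff means cut at S719, F1239. After flipping Y the toolpath is (110.388,181.503) → (133.609,193.735) → (157.652,183.207) → (164.410,157.845) → (148.795,136.749) → (122.566,135.803) → (105.473,155.721) → (110.388,181.503), returning to the start.

Shape 3 is a closed polygon drawn with `<path>`. Its stroke #0000ff means cut at S719, F1239. After flipping Y the toolpath is (81.340,6.170) → (37.213,24.791) → (120.613,116.677) → (51.196,97.714) → (66.713,223.467) → (29.458,6.982) → (81.340,6.170), returning to the start.

Shape 4 is a circle drawn with `<circle>`. Its stroke #0000ff means cut at S719, F1239. After flipping Y the toolpath is (32.697,196.516) → (29.685,203.788) → (22.413,206.800) → (15.141,203.788) → (12.129,196.516) → (15.141,189.244) → (22.413,186.232) → (29.685,189.244) → (32.697,196.516), returning to the start.

Shape 5 is a rectangle drawn with `<rect>`. Its stroke #0000ff means cut at S719, F1239. After flipping Y the toolpath is (56.267,185.516) → (126.467,185.516) → (126.467,150.325) → (56.267,150.325) → (56.267,185.516), returning to the start.

(bCNC post)
(Date: synthetic)
G21
G90
G0 X104.023 Y89.048
M3 S719
G1 X20.386 Y87.825 F1239
G1 X71.298 Y102.025
M5
G0 X110.388 Y181.503
M3 S719
G1 X133.609 Y193.735 F1239
G1 X157.652 Y183.207
G1 X164.410 Y157.845
G1 X148.795 Y136.749
G1 X122.566 Y135.803
G1 X105.473 Y155.721
G1 X110.388 Y181.503
M5
G0 X81.340 Y6.170
M3 S719
G1 X37.213 Y24.791 F1239
G1 X120.613 Y116.677
G1 X51.196 Y97.714
G1 X66.713 Y223.467
G1 X29.458 Y6.982
G1 X81.340 Y6.170
M5
G0 X32.697 Y196.516
M3 S719
G1 X29.685 Y203.788 F1239
G1 X22.413 Y206.800
G1 X15.141 Y203.788
G1 X12.129 Y196.516
G1 X15.141 Y189.244
G1 X22.413 Y186.232
G1 X29.685 Y189.244
G1 X32.697 Y196.516
M5
G0 X56.267 Y185.516
M3 S719
G1 X126.467 Y185.516 F1239
G1 X126.467 Y150.325
G1 X56.267 Y150.325
G1 X56.267 Y185.516
M5
G0 X0.000 Y0.000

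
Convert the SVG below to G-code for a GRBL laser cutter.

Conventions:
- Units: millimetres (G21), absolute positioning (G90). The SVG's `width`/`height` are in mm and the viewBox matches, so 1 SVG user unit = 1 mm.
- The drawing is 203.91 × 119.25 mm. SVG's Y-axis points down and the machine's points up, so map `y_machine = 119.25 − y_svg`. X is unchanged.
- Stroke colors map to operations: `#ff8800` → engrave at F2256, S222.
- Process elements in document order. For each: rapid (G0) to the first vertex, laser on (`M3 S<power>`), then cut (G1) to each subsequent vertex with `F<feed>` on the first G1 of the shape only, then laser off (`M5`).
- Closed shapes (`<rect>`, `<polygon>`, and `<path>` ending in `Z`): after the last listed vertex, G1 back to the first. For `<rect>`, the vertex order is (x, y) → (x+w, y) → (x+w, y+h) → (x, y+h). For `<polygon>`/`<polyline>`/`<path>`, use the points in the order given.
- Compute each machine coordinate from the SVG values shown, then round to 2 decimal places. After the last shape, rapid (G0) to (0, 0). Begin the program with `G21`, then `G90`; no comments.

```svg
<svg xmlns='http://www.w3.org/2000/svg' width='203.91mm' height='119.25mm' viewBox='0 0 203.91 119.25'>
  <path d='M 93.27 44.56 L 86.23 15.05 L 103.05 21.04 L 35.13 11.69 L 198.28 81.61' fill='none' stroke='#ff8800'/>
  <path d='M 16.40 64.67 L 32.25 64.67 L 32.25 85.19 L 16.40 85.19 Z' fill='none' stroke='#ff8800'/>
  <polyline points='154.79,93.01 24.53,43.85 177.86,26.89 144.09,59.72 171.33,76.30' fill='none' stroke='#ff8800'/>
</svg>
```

G21
G90
G0 X93.27 Y74.69
M3 S222
G1 X86.23 Y104.20 F2256
G1 X103.05 Y98.21
G1 X35.13 Y107.56
G1 X198.28 Y37.64
M5
G0 X16.40 Y54.58
M3 S222
G1 X32.25 Y54.58 F2256
G1 X32.25 Y34.06
G1 X16.40 Y34.06
G1 X16.40 Y54.58
M5
G0 X154.79 Y26.24
M3 S222
G1 X24.53 Y75.40 F2256
G1 X177.86 Y92.36
G1 X144.09 Y59.53
G1 X171.33 Y42.95
M5
G0 X0.00 Y0.00

viewBox `0 0 203.91 119.25` with mm width/height → 1 unit = 1 mm. Flip: y_m = 119.25 − y_svg.

**Shape 1** — `<path>` open polyline, stroke `#ff8800` → engrave (S222, F2256). Machine vertices: (93.27,74.69) → (86.23,104.20) → (103.05,98.21) → (35.13,107.56) → (198.28,37.64). Open path.

**Shape 2** — `<path>` rectangle, stroke `#ff8800` → engrave (S222, F2256). Machine vertices: (16.40,54.58) → (32.25,54.58) → (32.25,34.06) → (16.40,34.06) → (16.40,54.58). Closed: final G1 returns to the first vertex.

**Shape 3** — `<polyline>` open polyline, stroke `#ff8800` → engrave (S222, F2256). Machine vertices: (154.79,26.24) → (24.53,75.40) → (177.86,92.36) → (144.09,59.53) → (171.33,42.95). Open path.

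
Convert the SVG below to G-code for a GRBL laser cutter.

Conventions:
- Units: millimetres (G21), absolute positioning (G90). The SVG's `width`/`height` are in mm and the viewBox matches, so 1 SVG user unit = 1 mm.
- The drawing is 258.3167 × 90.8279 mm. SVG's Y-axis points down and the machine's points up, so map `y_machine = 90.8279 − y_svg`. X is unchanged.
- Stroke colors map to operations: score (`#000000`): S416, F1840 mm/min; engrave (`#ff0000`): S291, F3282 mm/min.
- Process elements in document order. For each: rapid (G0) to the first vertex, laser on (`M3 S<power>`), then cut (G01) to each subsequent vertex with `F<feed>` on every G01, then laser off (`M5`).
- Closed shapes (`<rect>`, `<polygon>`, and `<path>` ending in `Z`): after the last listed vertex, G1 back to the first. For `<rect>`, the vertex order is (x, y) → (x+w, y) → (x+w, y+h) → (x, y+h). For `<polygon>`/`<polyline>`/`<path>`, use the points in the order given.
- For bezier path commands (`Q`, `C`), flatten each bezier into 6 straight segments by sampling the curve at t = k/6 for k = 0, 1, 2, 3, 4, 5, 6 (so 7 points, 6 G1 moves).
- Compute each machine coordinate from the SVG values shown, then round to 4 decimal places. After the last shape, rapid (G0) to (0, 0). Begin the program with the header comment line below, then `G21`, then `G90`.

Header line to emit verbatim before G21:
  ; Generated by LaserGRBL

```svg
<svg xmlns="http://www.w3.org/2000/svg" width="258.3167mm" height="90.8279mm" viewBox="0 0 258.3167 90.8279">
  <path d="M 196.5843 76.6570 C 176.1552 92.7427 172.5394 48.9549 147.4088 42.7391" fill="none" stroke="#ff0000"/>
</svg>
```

1 u = 1 mm; y_m = 90.8279 − y.

[1] `<path>` cubic bezier, #ff0000→engrave S291 F3282: (196.5843,14.1709) → (187.5934,10.6664) → (180.3401,14.4339) → (173.7596,22.7668) → (166.7874,32.9581) → (158.3586,42.3010) → (147.4088,48.0888)

; Generated by LaserGRBL
G21
G90
G0 X196.5843 Y14.1709
M3 S291
G01 X187.5934 Y10.6664 F3282
G01 X180.3401 Y14.4339 F3282
G01 X173.7596 Y22.7668 F3282
G01 X166.7874 Y32.9581 F3282
G01 X158.3586 Y42.3010 F3282
G01 X147.4088 Y48.0888 F3282
M5
G0 X0.0000 Y0.0000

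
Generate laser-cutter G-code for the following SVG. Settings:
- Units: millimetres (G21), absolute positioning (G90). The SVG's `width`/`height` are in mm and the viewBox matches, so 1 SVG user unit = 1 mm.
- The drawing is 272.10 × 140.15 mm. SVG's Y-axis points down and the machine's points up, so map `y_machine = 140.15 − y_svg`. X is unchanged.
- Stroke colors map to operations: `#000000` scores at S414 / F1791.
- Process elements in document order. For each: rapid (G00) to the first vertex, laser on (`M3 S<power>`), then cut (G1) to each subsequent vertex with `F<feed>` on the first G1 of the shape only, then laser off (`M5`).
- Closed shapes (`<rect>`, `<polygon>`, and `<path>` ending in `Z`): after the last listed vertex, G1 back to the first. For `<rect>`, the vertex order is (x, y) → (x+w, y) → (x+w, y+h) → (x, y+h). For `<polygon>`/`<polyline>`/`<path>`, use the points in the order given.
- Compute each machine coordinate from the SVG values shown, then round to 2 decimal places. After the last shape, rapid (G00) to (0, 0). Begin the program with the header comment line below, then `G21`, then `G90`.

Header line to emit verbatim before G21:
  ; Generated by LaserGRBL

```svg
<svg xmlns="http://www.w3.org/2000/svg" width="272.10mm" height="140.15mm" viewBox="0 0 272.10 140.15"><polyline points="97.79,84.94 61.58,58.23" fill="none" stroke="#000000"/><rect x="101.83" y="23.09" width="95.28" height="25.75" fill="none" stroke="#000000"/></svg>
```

; Generated by LaserGRBL
G21
G90
G00 X97.79 Y55.21
M3 S414
G1 X61.58 Y81.92 F1791
M5
G00 X101.83 Y117.06
M3 S414
G1 X197.11 Y117.06 F1791
G1 X197.11 Y91.31
G1 X101.83 Y91.31
G1 X101.83 Y117.06
M5
G00 X0.00 Y0.00

1 u = 1 mm; y_m = 140.15 − y.

[1] `<polyline>` line segment, #000000→score S414 F1791: (97.79,55.21) → (61.58,81.92)

[2] `<rect>` rectangle, #000000→score S414 F1791: (101.83,117.06) → (197.11,117.06) → (197.11,91.31) → (101.83,91.31) → (101.83,117.06) (closed)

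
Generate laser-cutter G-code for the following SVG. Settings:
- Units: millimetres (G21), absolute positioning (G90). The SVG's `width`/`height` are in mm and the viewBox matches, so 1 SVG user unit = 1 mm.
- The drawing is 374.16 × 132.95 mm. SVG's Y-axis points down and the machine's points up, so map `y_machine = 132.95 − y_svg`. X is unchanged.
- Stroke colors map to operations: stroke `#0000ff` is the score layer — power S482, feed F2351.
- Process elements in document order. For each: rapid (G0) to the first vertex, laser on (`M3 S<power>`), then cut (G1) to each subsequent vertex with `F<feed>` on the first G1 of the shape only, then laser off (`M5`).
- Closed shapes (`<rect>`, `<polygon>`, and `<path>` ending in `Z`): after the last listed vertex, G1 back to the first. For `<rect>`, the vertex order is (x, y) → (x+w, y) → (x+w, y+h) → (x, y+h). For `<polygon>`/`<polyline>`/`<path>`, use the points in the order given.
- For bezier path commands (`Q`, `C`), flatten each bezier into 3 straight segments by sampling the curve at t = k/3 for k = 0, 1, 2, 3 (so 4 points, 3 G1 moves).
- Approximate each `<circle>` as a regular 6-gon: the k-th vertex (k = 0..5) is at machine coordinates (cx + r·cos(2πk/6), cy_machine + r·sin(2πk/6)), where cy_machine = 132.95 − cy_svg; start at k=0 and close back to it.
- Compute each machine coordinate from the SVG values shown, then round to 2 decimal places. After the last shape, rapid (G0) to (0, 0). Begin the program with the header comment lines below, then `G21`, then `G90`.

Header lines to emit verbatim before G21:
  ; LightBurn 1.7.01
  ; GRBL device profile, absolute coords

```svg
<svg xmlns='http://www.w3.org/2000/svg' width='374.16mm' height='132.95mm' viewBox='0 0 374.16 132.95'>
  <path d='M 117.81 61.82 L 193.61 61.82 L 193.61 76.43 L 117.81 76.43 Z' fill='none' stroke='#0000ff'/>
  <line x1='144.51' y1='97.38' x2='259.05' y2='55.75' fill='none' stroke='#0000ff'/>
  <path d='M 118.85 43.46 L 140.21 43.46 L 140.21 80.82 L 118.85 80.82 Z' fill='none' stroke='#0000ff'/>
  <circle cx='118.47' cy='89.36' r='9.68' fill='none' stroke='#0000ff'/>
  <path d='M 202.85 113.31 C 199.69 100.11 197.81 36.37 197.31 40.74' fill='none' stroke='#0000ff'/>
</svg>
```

1 u = 1 mm; y_m = 132.95 − y.

[1] `<path>` rectangle, #0000ff→score S482 F2351: (117.81,71.13) → (193.61,71.13) → (193.61,56.52) → (117.81,56.52) → (117.81,71.13) (closed)

[2] `<line>` line segment, #0000ff→score S482 F2351: (144.51,35.57) → (259.05,77.20)

[3] `<path>` rectangle, #0000ff→score S482 F2351: (118.85,89.49) → (140.21,89.49) → (140.21,52.13) → (118.85,52.13) → (118.85,89.49) (closed)

[4] `<circle>` circle, #0000ff→score S482 F2351: (128.15,43.59) → (123.31,51.97) → (113.63,51.97) → (108.79,43.59) → (113.63,35.21) → (123.31,35.21) → (128.15,43.59) (closed)

[5] `<path>` cubic bezier, #0000ff→score S482 F2351: (202.85,19.64) → (200.12,45.29) → (198.27,78.27) → (197.31,92.21)

; LightBurn 1.7.01
; GRBL device profile, absolute coords
G21
G90
G0 X117.81 Y71.13
M3 S482
G1 X193.61 Y71.13 F2351
G1 X193.61 Y56.52
G1 X117.81 Y56.52
G1 X117.81 Y71.13
M5
G0 X144.51 Y35.57
M3 S482
G1 X259.05 Y77.20 F2351
M5
G0 X118.85 Y89.49
M3 S482
G1 X140.21 Y89.49 F2351
G1 X140.21 Y52.13
G1 X118.85 Y52.13
G1 X118.85 Y89.49
M5
G0 X128.15 Y43.59
M3 S482
G1 X123.31 Y51.97 F2351
G1 X113.63 Y51.97
G1 X108.79 Y43.59
G1 X113.63 Y35.21
G1 X123.31 Y35.21
G1 X128.15 Y43.59
M5
G0 X202.85 Y19.64
M3 S482
G1 X200.12 Y45.29 F2351
G1 X198.27 Y78.27
G1 X197.31 Y92.21
M5
G0 X0.00 Y0.00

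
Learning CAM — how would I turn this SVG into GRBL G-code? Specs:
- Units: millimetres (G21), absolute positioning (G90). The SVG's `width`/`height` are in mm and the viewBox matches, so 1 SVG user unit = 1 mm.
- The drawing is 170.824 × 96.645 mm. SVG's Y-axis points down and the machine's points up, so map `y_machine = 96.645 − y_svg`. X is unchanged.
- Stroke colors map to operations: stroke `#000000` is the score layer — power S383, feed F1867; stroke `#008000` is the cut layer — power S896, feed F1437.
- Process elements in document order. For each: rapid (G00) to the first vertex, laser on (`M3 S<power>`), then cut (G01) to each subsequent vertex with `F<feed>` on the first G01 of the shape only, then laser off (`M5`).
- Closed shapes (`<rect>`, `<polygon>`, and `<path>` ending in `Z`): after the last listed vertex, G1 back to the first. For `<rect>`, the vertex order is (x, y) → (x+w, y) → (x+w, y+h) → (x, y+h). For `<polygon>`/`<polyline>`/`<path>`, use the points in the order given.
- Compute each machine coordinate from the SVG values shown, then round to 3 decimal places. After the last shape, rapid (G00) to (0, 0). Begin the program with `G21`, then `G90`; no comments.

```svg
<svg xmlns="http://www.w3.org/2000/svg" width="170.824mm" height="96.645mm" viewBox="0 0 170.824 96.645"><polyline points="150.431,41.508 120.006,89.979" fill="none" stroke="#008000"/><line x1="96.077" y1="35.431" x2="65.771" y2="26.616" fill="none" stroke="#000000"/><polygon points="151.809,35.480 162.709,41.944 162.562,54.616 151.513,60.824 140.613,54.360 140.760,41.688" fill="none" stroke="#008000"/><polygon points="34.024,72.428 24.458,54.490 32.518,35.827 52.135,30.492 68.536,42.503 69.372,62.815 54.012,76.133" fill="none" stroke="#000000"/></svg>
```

G21
G90
G00 X150.431 Y55.137
M3 S896
G01 X120.006 Y6.666 F1437
M5
G00 X96.077 Y61.214
M3 S383
G01 X65.771 Y70.029 F1867
M5
G00 X151.809 Y61.165
M3 S896
G01 X162.709 Y54.701 F1437
G01 X162.562 Y42.029
G01 X151.513 Y35.821
G01 X140.613 Y42.285
G01 X140.760 Y54.957
G01 X151.809 Y61.165
M5
G00 X34.024 Y24.217
M3 S383
G01 X24.458 Y42.155 F1867
G01 X32.518 Y60.818
G01 X52.135 Y66.153
G01 X68.536 Y54.142
G01 X69.372 Y33.830
G01 X54.012 Y20.512
G01 X34.024 Y24.217
M5
G00 X0.000 Y0.000

1 u = 1 mm; y_m = 96.645 − y.

[1] `<polyline>` line segment, #008000→cut S896 F1437: (150.431,55.137) → (120.006,6.666)

[2] `<line>` line segment, #000000→score S383 F1867: (96.077,61.214) → (65.771,70.029)

[3] `<polygon>` regular polygon, #008000→cut S896 F1437: (151.809,61.165) → (162.709,54.701) → (162.562,42.029) → (151.513,35.821) → (140.613,42.285) → (140.760,54.957) → (151.809,61.165) (closed)

[4] `<polygon>` regular polygon, #000000→score S383 F1867: (34.024,24.217) → (24.458,42.155) → (32.518,60.818) → (52.135,66.153) → (68.536,54.142) → (69.372,33.830) → (54.012,20.512) → (34.024,24.217) (closed)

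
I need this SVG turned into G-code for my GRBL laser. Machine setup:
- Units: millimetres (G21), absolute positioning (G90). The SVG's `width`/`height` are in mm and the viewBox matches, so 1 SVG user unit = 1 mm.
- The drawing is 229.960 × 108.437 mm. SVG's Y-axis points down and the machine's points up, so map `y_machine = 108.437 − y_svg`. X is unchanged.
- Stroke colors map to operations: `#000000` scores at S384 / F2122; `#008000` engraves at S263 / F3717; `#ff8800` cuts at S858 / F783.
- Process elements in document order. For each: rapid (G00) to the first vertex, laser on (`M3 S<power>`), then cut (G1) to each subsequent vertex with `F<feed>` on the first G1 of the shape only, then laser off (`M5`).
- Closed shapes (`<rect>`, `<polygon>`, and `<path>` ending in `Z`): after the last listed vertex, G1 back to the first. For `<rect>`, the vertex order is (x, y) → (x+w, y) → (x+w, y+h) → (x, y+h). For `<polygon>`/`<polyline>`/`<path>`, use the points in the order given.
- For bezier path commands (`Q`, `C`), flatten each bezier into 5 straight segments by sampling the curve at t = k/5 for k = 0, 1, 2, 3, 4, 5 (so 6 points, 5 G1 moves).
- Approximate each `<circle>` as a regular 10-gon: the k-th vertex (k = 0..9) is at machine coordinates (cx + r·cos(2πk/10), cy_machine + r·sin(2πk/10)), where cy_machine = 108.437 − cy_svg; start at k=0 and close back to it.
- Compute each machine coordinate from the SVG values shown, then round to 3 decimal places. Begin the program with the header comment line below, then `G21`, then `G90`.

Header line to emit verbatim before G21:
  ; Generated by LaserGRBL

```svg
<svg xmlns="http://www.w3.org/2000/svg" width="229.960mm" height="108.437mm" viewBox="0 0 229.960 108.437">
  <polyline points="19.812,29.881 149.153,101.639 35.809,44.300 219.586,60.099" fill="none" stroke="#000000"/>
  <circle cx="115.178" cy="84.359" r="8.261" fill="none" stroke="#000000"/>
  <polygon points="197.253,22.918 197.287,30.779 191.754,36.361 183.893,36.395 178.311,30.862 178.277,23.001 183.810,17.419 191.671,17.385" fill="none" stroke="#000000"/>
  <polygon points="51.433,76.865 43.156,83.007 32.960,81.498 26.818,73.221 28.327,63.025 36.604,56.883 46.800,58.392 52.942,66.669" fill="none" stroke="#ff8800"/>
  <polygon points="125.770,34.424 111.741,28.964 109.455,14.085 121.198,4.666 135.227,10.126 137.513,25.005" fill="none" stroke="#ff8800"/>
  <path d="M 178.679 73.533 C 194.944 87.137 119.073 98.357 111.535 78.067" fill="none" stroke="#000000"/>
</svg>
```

; Generated by LaserGRBL
G21
G90
G00 X19.812 Y78.556
M3 S384
G1 X149.153 Y6.798 F2122
G1 X35.809 Y64.137
G1 X219.586 Y48.338
M5
G00 X123.439 Y24.078
M3 S384
G1 X121.861 Y28.934 F2122
G1 X117.731 Y31.935
G1 X112.625 Y31.935
G1 X108.495 Y28.934
G1 X106.917 Y24.078
G1 X108.495 Y19.222
G1 X112.625 Y16.221
G1 X117.731 Y16.221
G1 X121.861 Y19.222
G1 X123.439 Y24.078
M5
G00 X197.253 Y85.519
M3 S384
G1 X197.287 Y77.658 F2122
G1 X191.754 Y72.076
G1 X183.893 Y72.042
G1 X178.311 Y77.575
G1 X178.277 Y85.436
G1 X183.810 Y91.018
G1 X191.671 Y91.052
G1 X197.253 Y85.519
M5
G00 X51.433 Y31.572
M3 S858
G1 X43.156 Y25.430 F783
G1 X32.960 Y26.939
G1 X26.818 Y35.216
G1 X28.327 Y45.412
G1 X36.604 Y51.554
G1 X46.800 Y50.045
G1 X52.942 Y41.768
G1 X51.433 Y31.572
M5
G00 X125.770 Y74.013
M3 S858
G1 X111.741 Y79.473 F783
G1 X109.455 Y94.352
G1 X121.198 Y103.771
G1 X135.227 Y98.311
G1 X137.513 Y83.432
G1 X125.770 Y74.013
M5
G00 X178.679 Y34.904
M3 S384
G1 X178.665 Y27.261 F2122
G1 X164.242 Y21.588
G1 X143.110 Y19.283
G1 X122.974 Y21.744
G1 X111.535 Y30.370
M5

viewBox `0 0 229.960 108.437` with mm width/height → 1 unit = 1 mm. Flip: y_m = 108.437 − y_svg.

**Shape 1** — `<polyline>` open polyline, stroke `#000000` → score (S384, F2122). Machine vertices: (19.812,78.556) → (149.153,6.798) → (35.809,64.137) → (219.586,48.338). Open path.

**Shape 2** — `<circle>` circle, stroke `#000000` → score (S384, F2122). Machine vertices: (123.439,24.078) → (121.861,28.934) → (117.731,31.935) → (112.625,31.935) → (108.495,28.934) → (106.917,24.078) → (108.495,19.222) → (112.625,16.221) → (117.731,16.221) → (121.861,19.222) → (123.439,24.078). Closed: final G1 returns to the first vertex.

**Shape 3** — `<polygon>` regular polygon, stroke `#000000` → score (S384, F2122). Machine vertices: (197.253,85.519) → (197.287,77.658) → (191.754,72.076) → (183.893,72.042) → (178.311,77.575) → (178.277,85.436) → (183.810,91.018) → (191.671,91.052) → (197.253,85.519). Closed: final G1 returns to the first vertex.

**Shape 4** — `<polygon>` regular polygon, stroke `#ff8800` → cut (S858, F783). Machine vertices: (51.433,31.572) → (43.156,25.430) → (32.960,26.939) → (26.818,35.216) → (28.327,45.412) → (36.604,51.554) → (46.800,50.045) → (52.942,41.768) → (51.433,31.572). Closed: final G1 returns to the first vertex.

**Shape 5** — `<polygon>` regular polygon, stroke `#ff8800` → cut (S858, F783). Machine vertices: (125.770,74.013) → (111.741,79.473) → (109.455,94.352) → (121.198,103.771) → (135.227,98.311) → (137.513,83.432) → (125.770,74.013). Closed: final G1 returns to the first vertex.

**Shape 6** — `<path>` cubic bezier, stroke `#000000` → score (S384, F2122). Control points (SVG): P0=(178.679,73.533), P1=(194.944,87.137), P2=(119.073,98.357), P3=(111.535,78.067); sampled at t=k/5. Machine vertices: (178.679,34.904) → (178.665,27.261) → (164.242,21.588) → (143.110,19.283) → (122.974,21.744) → (111.535,30.370). Open path.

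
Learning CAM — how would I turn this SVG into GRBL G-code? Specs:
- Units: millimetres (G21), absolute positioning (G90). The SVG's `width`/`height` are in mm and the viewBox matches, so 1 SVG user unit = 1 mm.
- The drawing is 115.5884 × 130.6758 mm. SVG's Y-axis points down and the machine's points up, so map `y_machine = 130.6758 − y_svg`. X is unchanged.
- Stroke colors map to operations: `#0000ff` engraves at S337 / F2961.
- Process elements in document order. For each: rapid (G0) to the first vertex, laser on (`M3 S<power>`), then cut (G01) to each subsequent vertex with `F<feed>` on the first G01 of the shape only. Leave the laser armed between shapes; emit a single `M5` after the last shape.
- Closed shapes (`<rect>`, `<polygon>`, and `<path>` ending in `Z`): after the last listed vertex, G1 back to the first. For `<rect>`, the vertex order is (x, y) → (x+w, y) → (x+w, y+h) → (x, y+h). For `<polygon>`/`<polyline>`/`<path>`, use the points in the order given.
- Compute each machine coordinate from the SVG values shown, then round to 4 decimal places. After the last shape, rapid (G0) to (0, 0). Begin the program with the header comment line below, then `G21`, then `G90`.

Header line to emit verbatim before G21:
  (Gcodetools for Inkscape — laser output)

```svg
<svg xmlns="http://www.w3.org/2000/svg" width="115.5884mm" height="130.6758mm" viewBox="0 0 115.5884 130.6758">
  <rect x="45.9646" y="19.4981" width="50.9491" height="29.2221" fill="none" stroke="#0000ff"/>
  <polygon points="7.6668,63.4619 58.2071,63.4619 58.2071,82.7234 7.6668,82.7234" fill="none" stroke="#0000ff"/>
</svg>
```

(Gcodetools for Inkscape — laser output)
G21
G90
G0 X45.9646 Y111.1777
M3 S337
G01 X96.9137 Y111.1777 F2961
G01 X96.9137 Y81.9556
G01 X45.9646 Y81.9556
G01 X45.9646 Y111.1777
G0 X7.6668 Y67.2139
M3 S337
G01 X58.2071 Y67.2139 F2961
G01 X58.2071 Y47.9524
G01 X7.6668 Y47.9524
G01 X7.6668 Y67.2139
M5
G0 X0.0000 Y0.0000

viewBox `0 0 115.5884 130.6758` with mm width/height → 1 unit = 1 mm. Flip: y_m = 130.6758 − y_svg.

**Shape 1** — `<rect>` rectangle, stroke `#0000ff` → engrave (S337, F2961). Machine vertices: (45.9646,111.1777) → (96.9137,111.1777) → (96.9137,81.9556) → (45.9646,81.9556) → (45.9646,111.1777). Closed: final G1 returns to the first vertex.

**Shape 2** — `<polygon>` rectangle, stroke `#0000ff` → engrave (S337, F2961). Machine vertices: (7.6668,67.2139) → (58.2071,67.2139) → (58.2071,47.9524) → (7.6668,47.9524) → (7.6668,67.2139). Closed: final G1 returns to the first vertex.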